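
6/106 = 3/53  =  0.06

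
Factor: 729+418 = 1147 = 31^1*37^1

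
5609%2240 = 1129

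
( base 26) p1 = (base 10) 651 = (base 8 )1213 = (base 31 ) L0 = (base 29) md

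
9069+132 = 9201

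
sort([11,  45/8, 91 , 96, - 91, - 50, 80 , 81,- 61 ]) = [-91, - 61, - 50, 45/8,11, 80, 81,91,96] 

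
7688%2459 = 311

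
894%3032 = 894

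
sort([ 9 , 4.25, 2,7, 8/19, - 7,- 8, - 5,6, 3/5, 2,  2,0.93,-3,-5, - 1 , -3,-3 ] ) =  [ - 8, - 7 , - 5,  -  5,  -  3,-3,-3, - 1,8/19, 3/5, 0.93,  2, 2,  2, 4.25, 6  ,  7,9]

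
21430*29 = 621470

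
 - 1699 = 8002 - 9701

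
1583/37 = 1583/37 = 42.78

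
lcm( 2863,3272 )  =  22904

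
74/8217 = 74/8217 = 0.01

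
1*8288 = 8288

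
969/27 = 35 + 8/9 = 35.89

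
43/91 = 43/91 = 0.47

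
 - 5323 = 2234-7557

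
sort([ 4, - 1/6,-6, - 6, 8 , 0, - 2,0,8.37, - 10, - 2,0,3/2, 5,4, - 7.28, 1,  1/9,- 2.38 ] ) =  [ - 10,-7.28,-6, - 6, - 2.38, - 2,-2 , - 1/6, 0 , 0, 0,1/9, 1,3/2,4,4,5,8,8.37 ] 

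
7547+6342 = 13889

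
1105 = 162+943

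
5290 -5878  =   - 588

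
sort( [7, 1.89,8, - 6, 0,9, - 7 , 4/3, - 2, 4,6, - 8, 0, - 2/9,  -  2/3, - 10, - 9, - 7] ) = [ - 10, -9, - 8 , -7,  -  7, - 6 , - 2, - 2/3, - 2/9, 0,0, 4/3,  1.89  ,  4,6, 7,8, 9]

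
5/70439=5/70439 = 0.00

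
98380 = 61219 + 37161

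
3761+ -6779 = -3018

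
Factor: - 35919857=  - 251^1*143107^1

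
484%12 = 4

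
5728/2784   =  179/87 = 2.06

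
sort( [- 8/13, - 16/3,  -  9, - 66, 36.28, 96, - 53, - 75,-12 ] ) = [-75,-66,-53,-12,- 9, - 16/3, - 8/13,36.28,96 ] 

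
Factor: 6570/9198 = 5/7=5^1*7^(-1) 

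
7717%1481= 312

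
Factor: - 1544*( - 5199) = 8027256 = 2^3*3^1*193^1*1733^1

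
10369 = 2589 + 7780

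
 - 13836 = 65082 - 78918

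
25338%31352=25338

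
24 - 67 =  -43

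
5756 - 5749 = 7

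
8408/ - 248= - 34 + 3/31 = - 33.90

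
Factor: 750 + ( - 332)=418 = 2^1*11^1*19^1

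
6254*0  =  0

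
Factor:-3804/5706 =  - 2^1*3^( -1 ) = - 2/3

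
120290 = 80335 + 39955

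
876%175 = 1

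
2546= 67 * 38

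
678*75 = 50850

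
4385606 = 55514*79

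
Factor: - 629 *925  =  -581825 = - 5^2*17^1*37^2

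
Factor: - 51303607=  - 2383^1*21529^1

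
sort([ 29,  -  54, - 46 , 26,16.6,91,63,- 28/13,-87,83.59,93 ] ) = [ - 87, -54,  -  46 , - 28/13,16.6, 26,29,63,83.59,91,93 ]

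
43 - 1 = 42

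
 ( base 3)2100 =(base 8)77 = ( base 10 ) 63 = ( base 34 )1t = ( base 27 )29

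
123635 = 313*395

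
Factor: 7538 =2^1*3769^1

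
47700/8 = 11925/2 = 5962.50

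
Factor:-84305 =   -  5^1*13^1 * 1297^1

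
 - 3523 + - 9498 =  - 13021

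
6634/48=3317/24  =  138.21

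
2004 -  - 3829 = 5833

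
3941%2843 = 1098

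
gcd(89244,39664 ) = 9916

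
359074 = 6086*59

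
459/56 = 8 + 11/56 = 8.20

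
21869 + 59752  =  81621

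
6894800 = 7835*880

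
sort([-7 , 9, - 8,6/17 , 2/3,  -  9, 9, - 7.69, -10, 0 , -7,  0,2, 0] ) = [ - 10, - 9,-8,- 7.69, - 7, - 7, 0, 0, 0,6/17,2/3, 2, 9, 9] 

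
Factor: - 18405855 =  - 3^2*5^1*13^1 *73^1*431^1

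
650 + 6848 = 7498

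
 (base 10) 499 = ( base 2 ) 111110011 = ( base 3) 200111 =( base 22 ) 10f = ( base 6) 2151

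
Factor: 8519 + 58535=67054 = 2^1*13^1*2579^1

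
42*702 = 29484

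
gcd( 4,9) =1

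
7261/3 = 7261/3 =2420.33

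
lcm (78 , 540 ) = 7020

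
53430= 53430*1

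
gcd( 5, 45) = 5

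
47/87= 47/87=0.54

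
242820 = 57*4260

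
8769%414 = 75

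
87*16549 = 1439763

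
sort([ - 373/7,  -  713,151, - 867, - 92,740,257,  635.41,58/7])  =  [ - 867, - 713,- 92, - 373/7, 58/7, 151,257, 635.41,740 ]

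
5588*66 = 368808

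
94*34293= 3223542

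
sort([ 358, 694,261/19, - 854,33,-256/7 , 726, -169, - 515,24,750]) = [ - 854,-515, - 169, - 256/7, 261/19,24, 33, 358,694 , 726,750]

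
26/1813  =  26/1813 = 0.01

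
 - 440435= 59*( - 7465 )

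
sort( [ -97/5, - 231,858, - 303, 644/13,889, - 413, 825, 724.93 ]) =[ - 413, - 303, - 231,-97/5, 644/13, 724.93, 825 , 858,889 ] 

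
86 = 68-  -  18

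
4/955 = 4/955 = 0.00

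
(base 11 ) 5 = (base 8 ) 5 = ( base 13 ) 5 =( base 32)5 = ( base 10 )5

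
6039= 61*99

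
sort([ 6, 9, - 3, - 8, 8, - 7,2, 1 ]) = [  -  8, - 7, - 3,1, 2 , 6, 8,9 ]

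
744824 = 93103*8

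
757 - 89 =668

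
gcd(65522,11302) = 2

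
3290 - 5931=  - 2641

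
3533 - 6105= - 2572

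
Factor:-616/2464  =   - 1/4 = - 2^( - 2) 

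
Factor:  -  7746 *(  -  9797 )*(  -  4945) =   -  375263994090 = -2^1*3^1*5^1*23^1* 43^1*97^1*101^1*1291^1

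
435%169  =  97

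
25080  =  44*570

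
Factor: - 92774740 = - 2^2*5^1*4638737^1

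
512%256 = 0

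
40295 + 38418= 78713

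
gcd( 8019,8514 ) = 99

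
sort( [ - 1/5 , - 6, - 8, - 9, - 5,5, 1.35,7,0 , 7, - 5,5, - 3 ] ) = [ - 9, - 8, - 6 ,-5 , - 5,-3 ,- 1/5,0,  1.35, 5, 5,7, 7]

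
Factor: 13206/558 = 3^( - 1)*71^1= 71/3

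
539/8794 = 539/8794 = 0.06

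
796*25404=20221584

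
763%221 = 100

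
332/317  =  1+15/317 = 1.05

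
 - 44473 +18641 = -25832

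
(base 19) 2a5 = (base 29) 12i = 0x395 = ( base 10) 917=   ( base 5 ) 12132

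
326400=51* 6400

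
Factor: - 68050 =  - 2^1*5^2*1361^1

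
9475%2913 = 736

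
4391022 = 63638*69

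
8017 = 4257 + 3760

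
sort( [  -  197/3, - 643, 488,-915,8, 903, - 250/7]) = [ - 915, - 643,  -  197/3, - 250/7 , 8, 488, 903 ]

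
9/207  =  1/23 =0.04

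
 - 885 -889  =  -1774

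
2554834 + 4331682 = 6886516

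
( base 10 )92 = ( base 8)134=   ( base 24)3K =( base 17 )57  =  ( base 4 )1130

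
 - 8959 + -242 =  - 9201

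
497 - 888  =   - 391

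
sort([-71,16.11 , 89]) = [ - 71,16.11,89] 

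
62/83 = 62/83 = 0.75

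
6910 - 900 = 6010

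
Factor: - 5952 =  - 2^6 * 3^1 * 31^1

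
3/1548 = 1/516= 0.00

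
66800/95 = 703 + 3/19 = 703.16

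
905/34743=905/34743  =  0.03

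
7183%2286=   325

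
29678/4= 14839/2 = 7419.50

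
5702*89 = 507478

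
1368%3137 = 1368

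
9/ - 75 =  - 3/25=-0.12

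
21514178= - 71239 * ( - 302)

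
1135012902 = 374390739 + 760622163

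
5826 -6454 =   -  628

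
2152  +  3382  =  5534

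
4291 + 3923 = 8214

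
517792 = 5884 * 88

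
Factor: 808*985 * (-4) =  - 3183520 = - 2^5*5^1*101^1 * 197^1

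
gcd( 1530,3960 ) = 90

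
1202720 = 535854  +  666866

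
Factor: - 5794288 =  - 2^4 *362143^1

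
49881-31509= 18372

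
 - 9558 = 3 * (- 3186)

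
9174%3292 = 2590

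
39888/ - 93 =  - 429 +3/31 = - 428.90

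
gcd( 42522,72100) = 2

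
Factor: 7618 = 2^1*13^1*293^1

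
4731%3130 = 1601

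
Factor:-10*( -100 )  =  2^3*5^3 =1000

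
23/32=23/32= 0.72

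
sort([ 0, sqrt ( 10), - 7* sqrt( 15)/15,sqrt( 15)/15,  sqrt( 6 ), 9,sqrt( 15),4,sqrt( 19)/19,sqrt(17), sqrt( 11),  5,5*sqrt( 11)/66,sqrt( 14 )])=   [ - 7*sqrt( 15)/15,0, sqrt ( 19 ) /19, 5*sqrt( 11 ) /66,sqrt( 15)/15,sqrt( 6 ),sqrt( 10), sqrt(11), sqrt(14 ),  sqrt(15),  4, sqrt(17),5,  9]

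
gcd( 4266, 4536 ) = 54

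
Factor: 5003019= 3^3*7^1*103^1*257^1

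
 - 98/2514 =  - 49/1257 = - 0.04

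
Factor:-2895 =- 3^1 * 5^1 * 193^1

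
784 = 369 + 415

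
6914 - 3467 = 3447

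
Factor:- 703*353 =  - 19^1*37^1*353^1= -248159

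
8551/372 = 8551/372=22.99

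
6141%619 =570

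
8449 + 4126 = 12575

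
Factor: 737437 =349^1 * 2113^1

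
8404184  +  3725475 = 12129659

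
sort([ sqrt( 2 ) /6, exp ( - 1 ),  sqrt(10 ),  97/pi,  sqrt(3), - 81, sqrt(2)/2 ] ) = [ - 81,sqrt(2)/6,  exp( - 1 ),sqrt(2)/2, sqrt( 3 ),sqrt ( 10 ) , 97/pi]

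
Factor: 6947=6947^1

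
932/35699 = 932/35699=0.03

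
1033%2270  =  1033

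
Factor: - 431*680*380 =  - 111370400 = -  2^5 * 5^2*17^1*19^1 * 431^1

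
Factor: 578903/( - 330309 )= - 3^( - 2)*7^(-3)*13^1*107^(-1)*44531^1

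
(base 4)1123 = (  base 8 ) 133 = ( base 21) 47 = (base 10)91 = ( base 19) 4F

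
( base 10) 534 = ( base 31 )h7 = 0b1000010110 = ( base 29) IC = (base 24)M6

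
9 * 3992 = 35928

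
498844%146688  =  58780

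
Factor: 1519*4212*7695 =49232825460 = 2^2 * 3^8*5^1 * 7^2*13^1*19^1* 31^1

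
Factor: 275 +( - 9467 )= - 2^3*3^1*383^1=- 9192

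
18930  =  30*631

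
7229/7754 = 7229/7754 = 0.93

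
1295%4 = 3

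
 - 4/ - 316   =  1/79 = 0.01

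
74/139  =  74/139 = 0.53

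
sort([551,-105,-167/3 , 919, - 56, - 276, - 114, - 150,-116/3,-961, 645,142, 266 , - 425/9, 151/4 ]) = [ - 961, - 276 , - 150, - 114, - 105, - 56, - 167/3 , - 425/9, - 116/3,151/4, 142 , 266, 551,645, 919 ] 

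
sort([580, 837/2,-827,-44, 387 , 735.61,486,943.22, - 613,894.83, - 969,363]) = [  -  969,  -  827, - 613, - 44,363, 387 , 837/2, 486,580, 735.61 , 894.83,943.22]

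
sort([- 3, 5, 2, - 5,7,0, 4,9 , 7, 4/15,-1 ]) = [ - 5, - 3, - 1,0,4/15, 2,  4, 5, 7,7, 9]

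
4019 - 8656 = - 4637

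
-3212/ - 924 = 3+10/21 = 3.48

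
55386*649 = 35945514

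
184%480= 184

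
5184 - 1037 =4147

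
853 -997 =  - 144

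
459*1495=686205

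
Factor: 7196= 2^2*7^1*257^1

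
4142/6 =690 + 1/3 = 690.33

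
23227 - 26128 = -2901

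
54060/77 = 702+6/77 = 702.08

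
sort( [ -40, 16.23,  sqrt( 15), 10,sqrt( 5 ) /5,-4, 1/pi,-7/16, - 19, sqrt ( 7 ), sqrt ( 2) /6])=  [ -40 , - 19, - 4, - 7/16, sqrt ( 2 ) /6, 1/pi , sqrt( 5 ) /5,  sqrt(7),  sqrt( 15), 10,16.23] 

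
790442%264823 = 260796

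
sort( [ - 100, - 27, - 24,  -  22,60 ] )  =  [ - 100,  -  27,  -  24,  -  22 , 60] 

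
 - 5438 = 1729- 7167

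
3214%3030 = 184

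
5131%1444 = 799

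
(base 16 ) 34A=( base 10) 842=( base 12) 5A2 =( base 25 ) 18H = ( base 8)1512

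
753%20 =13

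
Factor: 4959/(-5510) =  - 2^( - 1)*3^2*5^ ( - 1) =- 9/10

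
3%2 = 1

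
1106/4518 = 553/2259 = 0.24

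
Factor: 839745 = 3^2 * 5^1*18661^1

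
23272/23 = 1011  +  19/23 = 1011.83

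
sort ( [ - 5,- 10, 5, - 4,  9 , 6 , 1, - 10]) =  [ - 10 , - 10,-5,-4, 1 , 5,6, 9] 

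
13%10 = 3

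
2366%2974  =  2366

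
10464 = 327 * 32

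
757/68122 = 757/68122  =  0.01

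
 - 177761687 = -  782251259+604489572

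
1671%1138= 533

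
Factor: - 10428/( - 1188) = 79/9 = 3^( - 2)*79^1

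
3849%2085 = 1764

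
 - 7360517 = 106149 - 7466666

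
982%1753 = 982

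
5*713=3565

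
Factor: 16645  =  5^1*3329^1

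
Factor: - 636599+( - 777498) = -1414097 = - 1414097^1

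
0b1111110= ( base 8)176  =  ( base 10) 126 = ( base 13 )99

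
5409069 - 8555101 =- 3146032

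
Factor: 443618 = 2^1*7^1 * 31687^1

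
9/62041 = 9/62041 = 0.00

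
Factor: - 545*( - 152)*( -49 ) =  - 2^3*5^1*7^2*19^1*109^1 = - 4059160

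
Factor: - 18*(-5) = 2^1*3^2*5^1 = 90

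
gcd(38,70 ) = 2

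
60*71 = 4260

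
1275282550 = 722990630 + 552291920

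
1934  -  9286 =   -  7352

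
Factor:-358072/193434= - 2^2 * 3^(  -  1)*11^1 * 13^1 * 103^( - 1 )  =  - 572/309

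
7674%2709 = 2256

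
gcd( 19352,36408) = 328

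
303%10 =3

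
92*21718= 1998056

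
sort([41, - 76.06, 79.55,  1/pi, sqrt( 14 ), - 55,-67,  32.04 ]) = [ - 76.06, - 67 , - 55, 1/pi, sqrt( 14), 32.04 , 41, 79.55 ]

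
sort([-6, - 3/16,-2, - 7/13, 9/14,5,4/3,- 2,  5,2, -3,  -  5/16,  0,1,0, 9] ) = [ - 6,- 3, - 2,-2, - 7/13,  -  5/16,-3/16, 0,0, 9/14,1 , 4/3, 2, 5, 5,9 ] 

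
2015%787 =441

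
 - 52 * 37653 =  - 1957956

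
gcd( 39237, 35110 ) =1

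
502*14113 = 7084726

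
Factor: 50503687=13^1*3884899^1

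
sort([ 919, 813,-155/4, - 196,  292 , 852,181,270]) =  [-196, - 155/4, 181, 270,292,  813,852, 919 ] 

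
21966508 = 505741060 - 483774552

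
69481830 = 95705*726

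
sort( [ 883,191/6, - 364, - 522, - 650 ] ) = [ - 650, - 522, - 364,191/6,883]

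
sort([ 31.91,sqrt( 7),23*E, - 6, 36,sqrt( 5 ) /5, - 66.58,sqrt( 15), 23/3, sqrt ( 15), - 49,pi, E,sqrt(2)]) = [ - 66.58, - 49, - 6, sqrt( 5)/5,sqrt( 2 ), sqrt( 7), E,pi, sqrt( 15),sqrt(15) , 23/3,31.91, 36, 23*E]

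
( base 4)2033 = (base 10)143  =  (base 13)B0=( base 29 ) 4r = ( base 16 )8f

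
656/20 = 32 + 4/5= 32.80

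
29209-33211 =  - 4002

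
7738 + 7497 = 15235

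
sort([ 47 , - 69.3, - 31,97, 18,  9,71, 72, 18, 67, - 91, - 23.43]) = [ - 91,-69.3, - 31, - 23.43, 9,18, 18,47,  67, 71, 72, 97 ] 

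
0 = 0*98032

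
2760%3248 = 2760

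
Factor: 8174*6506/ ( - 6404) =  - 61^1*67^1*1601^(-1 )  *  3253^1 =- 13295011/1601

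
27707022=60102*461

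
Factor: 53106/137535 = 2^1*5^( - 1 )*167^1 * 173^ (-1) = 334/865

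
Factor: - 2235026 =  - 2^1* 1117513^1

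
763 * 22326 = 17034738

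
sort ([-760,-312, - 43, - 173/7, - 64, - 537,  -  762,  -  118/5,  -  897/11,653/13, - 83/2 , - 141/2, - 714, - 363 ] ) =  [ - 762, - 760,  -  714, - 537, - 363,  -  312, - 897/11, - 141/2,  -  64, - 43,  -  83/2, - 173/7,  -  118/5,653/13 ]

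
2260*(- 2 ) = - 4520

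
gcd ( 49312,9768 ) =8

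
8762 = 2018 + 6744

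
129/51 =2+9/17 =2.53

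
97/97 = 1 = 1.00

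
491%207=77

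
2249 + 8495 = 10744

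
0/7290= 0 = 0.00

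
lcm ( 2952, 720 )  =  29520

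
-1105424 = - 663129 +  - 442295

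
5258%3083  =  2175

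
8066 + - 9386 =- 1320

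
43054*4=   172216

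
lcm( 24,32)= 96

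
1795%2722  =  1795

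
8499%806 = 439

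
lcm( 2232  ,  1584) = 49104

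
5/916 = 5/916 = 0.01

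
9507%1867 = 172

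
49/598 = 49/598  =  0.08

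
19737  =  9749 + 9988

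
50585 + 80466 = 131051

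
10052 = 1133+8919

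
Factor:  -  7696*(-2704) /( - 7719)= - 20809984/7719 = - 2^8*3^( - 1) *13^3*31^( - 1)*37^1*83^( - 1 ) 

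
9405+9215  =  18620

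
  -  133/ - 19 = 7/1=7.00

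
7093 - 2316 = 4777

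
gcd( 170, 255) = 85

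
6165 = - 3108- - 9273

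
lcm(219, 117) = 8541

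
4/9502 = 2/4751 = 0.00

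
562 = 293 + 269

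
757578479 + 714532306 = 1472110785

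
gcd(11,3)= 1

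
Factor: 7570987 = 19^1*398473^1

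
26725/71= 376+29/71 = 376.41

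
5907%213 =156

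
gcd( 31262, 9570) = 638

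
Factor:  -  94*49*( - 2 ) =2^2*7^2*47^1 = 9212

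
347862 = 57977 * 6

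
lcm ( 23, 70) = 1610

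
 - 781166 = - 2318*337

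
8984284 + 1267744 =10252028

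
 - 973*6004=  - 5841892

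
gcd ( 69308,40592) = 4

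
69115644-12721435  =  56394209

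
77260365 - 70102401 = 7157964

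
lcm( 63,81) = 567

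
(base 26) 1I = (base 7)62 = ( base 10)44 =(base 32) 1C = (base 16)2C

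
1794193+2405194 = 4199387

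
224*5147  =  1152928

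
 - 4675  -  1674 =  - 6349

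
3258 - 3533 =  - 275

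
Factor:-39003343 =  - 283^2*487^1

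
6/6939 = 2/2313 = 0.00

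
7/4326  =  1/618 = 0.00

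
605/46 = 13+7/46 = 13.15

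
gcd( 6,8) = 2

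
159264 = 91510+67754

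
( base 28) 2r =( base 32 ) 2j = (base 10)83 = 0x53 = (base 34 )2f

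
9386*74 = 694564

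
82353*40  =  3294120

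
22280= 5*4456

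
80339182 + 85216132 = 165555314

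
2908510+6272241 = 9180751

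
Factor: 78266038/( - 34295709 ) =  - 2^1 * 3^( - 1)* 7^(-1)*1633129^ ( - 1 )*39133019^1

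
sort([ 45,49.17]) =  [ 45 , 49.17 ]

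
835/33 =835/33 = 25.30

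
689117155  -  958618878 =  - 269501723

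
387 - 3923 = -3536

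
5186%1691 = 113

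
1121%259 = 85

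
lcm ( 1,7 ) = 7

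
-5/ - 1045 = 1/209=0.00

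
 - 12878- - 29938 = 17060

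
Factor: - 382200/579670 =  - 60/91 = -2^2* 3^1*5^1 * 7^(-1 )*13^( - 1)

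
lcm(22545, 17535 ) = 157815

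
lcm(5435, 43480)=43480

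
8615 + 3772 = 12387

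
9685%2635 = 1780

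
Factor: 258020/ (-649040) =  - 97/244=- 2^( - 2)*61^( - 1)*97^1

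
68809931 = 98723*697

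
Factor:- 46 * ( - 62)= 2^2*23^1*31^1 = 2852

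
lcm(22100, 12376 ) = 309400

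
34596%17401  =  17195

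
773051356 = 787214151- 14162795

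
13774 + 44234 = 58008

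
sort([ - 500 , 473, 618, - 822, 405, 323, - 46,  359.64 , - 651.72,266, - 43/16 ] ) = [ - 822, - 651.72, - 500  , - 46, - 43/16, 266, 323, 359.64, 405,473,618 ] 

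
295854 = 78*3793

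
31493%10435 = 188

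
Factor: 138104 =2^3*61^1*283^1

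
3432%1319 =794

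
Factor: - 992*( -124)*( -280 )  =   - 34442240 = - 2^10*5^1*7^1*31^2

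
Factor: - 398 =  -2^1*199^1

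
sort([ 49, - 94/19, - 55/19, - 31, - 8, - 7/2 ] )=[ - 31, - 8, - 94/19, - 7/2, - 55/19, 49 ] 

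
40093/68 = 589 + 41/68 = 589.60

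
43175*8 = 345400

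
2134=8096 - 5962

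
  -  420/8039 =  - 420/8039=-0.05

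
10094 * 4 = 40376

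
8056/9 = 8056/9 = 895.11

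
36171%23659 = 12512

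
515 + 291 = 806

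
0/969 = 0= 0.00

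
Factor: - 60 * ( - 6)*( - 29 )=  - 10440 = - 2^3*3^2*5^1*29^1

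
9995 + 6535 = 16530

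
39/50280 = 13/16760 = 0.00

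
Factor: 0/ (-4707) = 0 = 0^1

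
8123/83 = 8123/83 = 97.87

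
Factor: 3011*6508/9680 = 2^(-2)*5^( - 1) * 11^(  -  2 )*1627^1* 3011^1=4898897/2420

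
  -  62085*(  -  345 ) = 21419325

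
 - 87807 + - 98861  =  - 186668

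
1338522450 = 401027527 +937494923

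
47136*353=16639008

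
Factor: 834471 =3^2 * 11^1*8429^1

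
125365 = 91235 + 34130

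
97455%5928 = 2607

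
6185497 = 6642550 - 457053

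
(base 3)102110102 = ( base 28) aia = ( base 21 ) IJH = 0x20A2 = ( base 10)8354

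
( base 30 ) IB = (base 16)227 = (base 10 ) 551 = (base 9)672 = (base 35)fq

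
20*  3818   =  76360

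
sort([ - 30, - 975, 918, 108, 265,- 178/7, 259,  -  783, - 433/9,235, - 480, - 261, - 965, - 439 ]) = [ - 975 ,  -  965,-783, - 480, - 439, - 261,-433/9, - 30,  -  178/7, 108, 235, 259,  265, 918 ]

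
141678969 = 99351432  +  42327537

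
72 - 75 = - 3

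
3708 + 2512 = 6220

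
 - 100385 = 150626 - 251011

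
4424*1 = 4424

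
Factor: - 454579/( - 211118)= 2^( - 1 )*283^(-1 )*373^( - 1)*454579^1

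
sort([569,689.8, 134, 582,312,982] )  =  [134, 312, 569, 582,689.8,  982 ] 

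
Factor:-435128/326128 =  - 2^( - 1) * 11^( - 1)*17^(-1 )*499^1 = - 499/374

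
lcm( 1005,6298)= 94470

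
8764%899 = 673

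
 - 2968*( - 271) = 804328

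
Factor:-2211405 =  - 3^1*5^1*7^1*21061^1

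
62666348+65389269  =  128055617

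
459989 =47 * 9787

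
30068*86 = 2585848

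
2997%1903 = 1094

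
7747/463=16 + 339/463 = 16.73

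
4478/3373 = 4478/3373= 1.33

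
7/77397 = 7/77397 = 0.00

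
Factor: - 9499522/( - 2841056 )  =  4749761/1420528 =2^( - 4 )*47^( - 1)*1889^( -1 )*4749761^1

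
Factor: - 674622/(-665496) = 2^( - 2)*3^(-1 )*31^2*79^(-1) = 961/948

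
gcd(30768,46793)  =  641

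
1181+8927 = 10108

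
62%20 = 2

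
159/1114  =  159/1114 = 0.14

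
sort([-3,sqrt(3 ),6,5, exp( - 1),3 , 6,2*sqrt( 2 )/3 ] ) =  [ - 3, exp( - 1 ),  2*sqrt(2) /3,  sqrt ( 3), 3, 5, 6,6 ]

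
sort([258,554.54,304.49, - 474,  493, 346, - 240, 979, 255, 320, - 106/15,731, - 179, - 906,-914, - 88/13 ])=[ - 914,-906, - 474, - 240 , - 179, - 106/15, - 88/13, 255, 258, 304.49, 320, 346, 493,554.54,731,979]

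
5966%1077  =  581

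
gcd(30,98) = 2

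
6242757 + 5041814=11284571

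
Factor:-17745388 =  - 2^2*61^1*72727^1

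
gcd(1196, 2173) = 1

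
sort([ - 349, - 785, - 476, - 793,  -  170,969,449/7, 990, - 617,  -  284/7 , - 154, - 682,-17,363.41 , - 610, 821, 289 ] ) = [ - 793, -785, - 682, - 617, -610, - 476, - 349, - 170, - 154, - 284/7  , - 17,449/7,289,363.41,821, 969,990]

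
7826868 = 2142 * 3654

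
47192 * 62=2925904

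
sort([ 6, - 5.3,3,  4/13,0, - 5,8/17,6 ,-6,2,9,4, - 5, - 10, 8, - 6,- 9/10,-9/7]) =[-10, - 6, - 6 , - 5.3, - 5,- 5, - 9/7, - 9/10,0 , 4/13,8/17,2,3,4, 6,6,  8,  9 ]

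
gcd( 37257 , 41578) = 1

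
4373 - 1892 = 2481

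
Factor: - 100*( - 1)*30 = 2^3*3^1 * 5^3= 3000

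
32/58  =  16/29 =0.55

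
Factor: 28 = 2^2*7^1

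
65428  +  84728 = 150156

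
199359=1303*153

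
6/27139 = 6/27139  =  0.00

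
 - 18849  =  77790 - 96639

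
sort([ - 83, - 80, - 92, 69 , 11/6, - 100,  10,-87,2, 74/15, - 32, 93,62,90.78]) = [ - 100, - 92 ,  -  87 , - 83, - 80, - 32,11/6 , 2,74/15,10, 62, 69, 90.78,93]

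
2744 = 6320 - 3576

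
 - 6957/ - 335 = 6957/335 = 20.77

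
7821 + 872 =8693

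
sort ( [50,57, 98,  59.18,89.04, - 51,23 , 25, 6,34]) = [-51 , 6,23,25,34,50,57,59.18,89.04,98 ] 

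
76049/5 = 15209 +4/5= 15209.80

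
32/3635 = 32/3635  =  0.01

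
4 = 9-5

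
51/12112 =51/12112  =  0.00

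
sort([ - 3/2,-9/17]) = [ - 3/2, - 9/17]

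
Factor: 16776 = 2^3* 3^2 * 233^1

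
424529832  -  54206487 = 370323345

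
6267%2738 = 791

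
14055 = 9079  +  4976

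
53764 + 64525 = 118289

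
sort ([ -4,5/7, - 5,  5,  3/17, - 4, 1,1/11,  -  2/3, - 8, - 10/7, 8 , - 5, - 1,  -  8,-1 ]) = [ - 8,  -  8, - 5,  -  5, - 4 , - 4,  -  10/7 , - 1, - 1, - 2/3 , 1/11, 3/17,5/7,  1,5,8 ] 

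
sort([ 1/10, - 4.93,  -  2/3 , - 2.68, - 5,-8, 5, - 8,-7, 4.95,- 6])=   [ - 8, - 8, -7, - 6,  -  5,-4.93, - 2.68, - 2/3,1/10,  4.95 , 5]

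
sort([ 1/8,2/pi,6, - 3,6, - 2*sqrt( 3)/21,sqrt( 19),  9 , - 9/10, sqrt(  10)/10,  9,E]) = [ - 3, - 9/10,-2*sqrt( 3)/21, 1/8, sqrt(10 )/10,2/pi , E , sqrt( 19), 6, 6,9, 9]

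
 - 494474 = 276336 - 770810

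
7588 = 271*28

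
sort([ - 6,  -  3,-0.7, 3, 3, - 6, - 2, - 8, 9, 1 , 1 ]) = [ - 8, - 6, - 6, - 3,-2, - 0.7,  1,1, 3, 3 , 9 ]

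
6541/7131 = 6541/7131 =0.92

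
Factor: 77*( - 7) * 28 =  - 2^2*7^3*11^1 = - 15092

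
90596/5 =90596/5 = 18119.20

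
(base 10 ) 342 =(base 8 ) 526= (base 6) 1330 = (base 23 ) ek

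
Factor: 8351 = 7^1*1193^1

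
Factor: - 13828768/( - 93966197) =2^5 * 13^ (-2) * 419^( - 1) * 1327^( - 1) * 432149^1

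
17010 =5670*3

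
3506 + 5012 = 8518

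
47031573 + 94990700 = 142022273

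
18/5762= 9/2881 =0.00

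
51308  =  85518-34210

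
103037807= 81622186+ 21415621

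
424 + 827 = 1251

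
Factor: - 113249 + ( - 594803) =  - 2^2*177013^1 =- 708052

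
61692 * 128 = 7896576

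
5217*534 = 2785878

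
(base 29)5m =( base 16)A7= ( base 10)167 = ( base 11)142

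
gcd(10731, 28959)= 147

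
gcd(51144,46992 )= 24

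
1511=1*1511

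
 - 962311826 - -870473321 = - 91838505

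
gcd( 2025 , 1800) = 225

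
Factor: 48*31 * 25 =37200=2^4*3^1*5^2*31^1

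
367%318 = 49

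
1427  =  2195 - 768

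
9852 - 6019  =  3833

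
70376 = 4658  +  65718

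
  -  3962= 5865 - 9827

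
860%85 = 10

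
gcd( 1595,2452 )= 1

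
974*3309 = 3222966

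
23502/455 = 23502/455 = 51.65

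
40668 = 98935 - 58267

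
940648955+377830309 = 1318479264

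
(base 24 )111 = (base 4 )21121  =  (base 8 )1131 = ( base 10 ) 601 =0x259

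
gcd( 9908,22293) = 2477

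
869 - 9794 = -8925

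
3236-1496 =1740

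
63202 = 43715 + 19487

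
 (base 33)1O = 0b111001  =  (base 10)57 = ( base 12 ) 49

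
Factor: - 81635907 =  - 3^1 * 27211969^1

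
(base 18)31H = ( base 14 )51D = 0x3ef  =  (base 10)1007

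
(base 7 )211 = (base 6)254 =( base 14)78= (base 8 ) 152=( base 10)106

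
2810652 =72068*39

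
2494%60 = 34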